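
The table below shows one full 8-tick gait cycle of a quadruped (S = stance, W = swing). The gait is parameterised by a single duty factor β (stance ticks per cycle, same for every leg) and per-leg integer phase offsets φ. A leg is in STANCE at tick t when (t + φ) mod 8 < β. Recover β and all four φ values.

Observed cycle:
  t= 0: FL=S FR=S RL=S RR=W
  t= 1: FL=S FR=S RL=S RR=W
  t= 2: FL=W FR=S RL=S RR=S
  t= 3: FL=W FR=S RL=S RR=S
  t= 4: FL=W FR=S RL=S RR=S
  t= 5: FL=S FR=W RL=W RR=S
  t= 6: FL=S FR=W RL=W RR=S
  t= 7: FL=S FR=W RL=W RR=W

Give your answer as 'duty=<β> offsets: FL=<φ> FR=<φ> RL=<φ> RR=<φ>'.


duty β = stance ticks per leg = 5
FL: stance ticks = 5; W→S at t=5 → φ=3
FR: stance ticks = 5; W→S at t=0 → φ=0
RL: stance ticks = 5; W→S at t=0 → φ=0
RR: stance ticks = 5; W→S at t=2 → φ=6

duty=5 offsets: FL=3 FR=0 RL=0 RR=6


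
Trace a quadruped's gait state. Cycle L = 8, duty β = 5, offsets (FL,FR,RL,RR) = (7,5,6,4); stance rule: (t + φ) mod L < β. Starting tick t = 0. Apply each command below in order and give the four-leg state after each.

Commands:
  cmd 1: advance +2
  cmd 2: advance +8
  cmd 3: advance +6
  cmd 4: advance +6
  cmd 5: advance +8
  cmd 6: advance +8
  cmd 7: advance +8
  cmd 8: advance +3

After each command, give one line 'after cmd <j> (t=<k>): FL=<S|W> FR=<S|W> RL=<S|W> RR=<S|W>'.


after cmd 1 (t=2): FL=S FR=W RL=S RR=W
after cmd 2 (t=10): FL=S FR=W RL=S RR=W
after cmd 3 (t=16): FL=W FR=W RL=W RR=S
after cmd 4 (t=22): FL=W FR=S RL=S RR=S
after cmd 5 (t=30): FL=W FR=S RL=S RR=S
after cmd 6 (t=38): FL=W FR=S RL=S RR=S
after cmd 7 (t=46): FL=W FR=S RL=S RR=S
after cmd 8 (t=49): FL=S FR=W RL=W RR=W

start t=0: FL=W FR=W RL=W RR=S
cmd 1: advance +2 → t=2, phase=(1,7,0,6) → FL=S FR=W RL=S RR=W
cmd 2: advance +8 → t=10, phase=(1,7,0,6) → FL=S FR=W RL=S RR=W
cmd 3: advance +6 → t=16, phase=(7,5,6,4) → FL=W FR=W RL=W RR=S
cmd 4: advance +6 → t=22, phase=(5,3,4,2) → FL=W FR=S RL=S RR=S
cmd 5: advance +8 → t=30, phase=(5,3,4,2) → FL=W FR=S RL=S RR=S
cmd 6: advance +8 → t=38, phase=(5,3,4,2) → FL=W FR=S RL=S RR=S
cmd 7: advance +8 → t=46, phase=(5,3,4,2) → FL=W FR=S RL=S RR=S
cmd 8: advance +3 → t=49, phase=(0,6,7,5) → FL=S FR=W RL=W RR=W


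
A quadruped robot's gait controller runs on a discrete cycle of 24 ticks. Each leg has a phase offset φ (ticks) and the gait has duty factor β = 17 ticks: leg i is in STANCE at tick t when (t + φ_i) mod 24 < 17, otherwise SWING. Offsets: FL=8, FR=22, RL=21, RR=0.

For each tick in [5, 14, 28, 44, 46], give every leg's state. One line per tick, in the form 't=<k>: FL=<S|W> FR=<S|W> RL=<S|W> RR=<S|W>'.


t=5: FL=S FR=S RL=S RR=S
t=14: FL=W FR=S RL=S RR=S
t=28: FL=S FR=S RL=S RR=S
t=44: FL=S FR=W RL=W RR=W
t=46: FL=S FR=W RL=W RR=W

t=5: phase=(13,3,2,5) vs β=17 → FL=S FR=S RL=S RR=S
t=14: phase=(22,12,11,14) vs β=17 → FL=W FR=S RL=S RR=S
t=28: phase=(12,2,1,4) vs β=17 → FL=S FR=S RL=S RR=S
t=44: phase=(4,18,17,20) vs β=17 → FL=S FR=W RL=W RR=W
t=46: phase=(6,20,19,22) vs β=17 → FL=S FR=W RL=W RR=W


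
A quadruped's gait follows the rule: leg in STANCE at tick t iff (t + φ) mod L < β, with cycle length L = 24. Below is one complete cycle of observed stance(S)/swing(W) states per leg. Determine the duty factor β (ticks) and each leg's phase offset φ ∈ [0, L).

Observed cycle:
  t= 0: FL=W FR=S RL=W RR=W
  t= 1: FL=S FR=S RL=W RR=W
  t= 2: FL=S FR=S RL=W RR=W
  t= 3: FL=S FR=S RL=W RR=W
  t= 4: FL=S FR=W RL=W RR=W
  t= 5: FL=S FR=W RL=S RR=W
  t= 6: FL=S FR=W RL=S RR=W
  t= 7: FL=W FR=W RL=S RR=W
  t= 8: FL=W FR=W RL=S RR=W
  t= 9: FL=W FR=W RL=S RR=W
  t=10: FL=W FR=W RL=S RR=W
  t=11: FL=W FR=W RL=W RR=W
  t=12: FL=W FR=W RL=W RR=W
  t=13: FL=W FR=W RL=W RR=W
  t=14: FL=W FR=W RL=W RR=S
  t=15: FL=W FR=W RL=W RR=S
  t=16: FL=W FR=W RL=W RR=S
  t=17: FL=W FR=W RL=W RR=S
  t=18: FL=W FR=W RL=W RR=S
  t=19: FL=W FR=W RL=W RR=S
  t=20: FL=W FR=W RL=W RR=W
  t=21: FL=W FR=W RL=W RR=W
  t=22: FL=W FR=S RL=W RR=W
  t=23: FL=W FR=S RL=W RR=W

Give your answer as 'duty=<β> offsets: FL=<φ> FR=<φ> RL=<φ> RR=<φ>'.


duty β = stance ticks per leg = 6
FL: stance ticks = 6; W→S at t=1 → φ=23
FR: stance ticks = 6; W→S at t=22 → φ=2
RL: stance ticks = 6; W→S at t=5 → φ=19
RR: stance ticks = 6; W→S at t=14 → φ=10

duty=6 offsets: FL=23 FR=2 RL=19 RR=10


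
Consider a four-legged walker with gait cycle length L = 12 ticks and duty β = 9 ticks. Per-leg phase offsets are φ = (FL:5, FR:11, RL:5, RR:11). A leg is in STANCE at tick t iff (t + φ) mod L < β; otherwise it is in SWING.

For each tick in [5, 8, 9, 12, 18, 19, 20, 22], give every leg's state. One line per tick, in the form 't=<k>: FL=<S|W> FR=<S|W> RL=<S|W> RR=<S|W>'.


t=5: phase=(10,4,10,4) vs β=9 → FL=W FR=S RL=W RR=S
t=8: phase=(1,7,1,7) vs β=9 → FL=S FR=S RL=S RR=S
t=9: phase=(2,8,2,8) vs β=9 → FL=S FR=S RL=S RR=S
t=12: phase=(5,11,5,11) vs β=9 → FL=S FR=W RL=S RR=W
t=18: phase=(11,5,11,5) vs β=9 → FL=W FR=S RL=W RR=S
t=19: phase=(0,6,0,6) vs β=9 → FL=S FR=S RL=S RR=S
t=20: phase=(1,7,1,7) vs β=9 → FL=S FR=S RL=S RR=S
t=22: phase=(3,9,3,9) vs β=9 → FL=S FR=W RL=S RR=W

t=5: FL=W FR=S RL=W RR=S
t=8: FL=S FR=S RL=S RR=S
t=9: FL=S FR=S RL=S RR=S
t=12: FL=S FR=W RL=S RR=W
t=18: FL=W FR=S RL=W RR=S
t=19: FL=S FR=S RL=S RR=S
t=20: FL=S FR=S RL=S RR=S
t=22: FL=S FR=W RL=S RR=W


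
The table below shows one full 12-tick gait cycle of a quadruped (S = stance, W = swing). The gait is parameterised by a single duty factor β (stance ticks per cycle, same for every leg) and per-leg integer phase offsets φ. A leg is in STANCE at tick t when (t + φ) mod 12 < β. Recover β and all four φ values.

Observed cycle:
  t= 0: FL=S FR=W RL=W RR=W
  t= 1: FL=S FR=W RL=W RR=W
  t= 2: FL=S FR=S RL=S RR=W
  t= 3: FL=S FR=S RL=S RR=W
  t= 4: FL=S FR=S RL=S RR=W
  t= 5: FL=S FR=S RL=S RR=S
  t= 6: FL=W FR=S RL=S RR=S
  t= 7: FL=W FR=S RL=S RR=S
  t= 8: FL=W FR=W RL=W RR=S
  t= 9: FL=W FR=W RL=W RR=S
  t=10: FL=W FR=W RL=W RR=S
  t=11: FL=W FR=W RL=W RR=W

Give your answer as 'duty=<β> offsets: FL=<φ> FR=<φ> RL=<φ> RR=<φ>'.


duty β = stance ticks per leg = 6
FL: stance ticks = 6; W→S at t=0 → φ=0
FR: stance ticks = 6; W→S at t=2 → φ=10
RL: stance ticks = 6; W→S at t=2 → φ=10
RR: stance ticks = 6; W→S at t=5 → φ=7

duty=6 offsets: FL=0 FR=10 RL=10 RR=7


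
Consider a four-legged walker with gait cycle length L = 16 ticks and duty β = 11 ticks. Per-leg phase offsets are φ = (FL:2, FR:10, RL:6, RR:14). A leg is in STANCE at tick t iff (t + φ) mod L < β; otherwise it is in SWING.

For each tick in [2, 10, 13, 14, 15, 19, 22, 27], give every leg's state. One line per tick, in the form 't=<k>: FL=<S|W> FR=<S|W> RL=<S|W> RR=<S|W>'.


t=2: FL=S FR=W RL=S RR=S
t=10: FL=W FR=S RL=S RR=S
t=13: FL=W FR=S RL=S RR=W
t=14: FL=S FR=S RL=S RR=W
t=15: FL=S FR=S RL=S RR=W
t=19: FL=S FR=W RL=S RR=S
t=22: FL=S FR=S RL=W RR=S
t=27: FL=W FR=S RL=S RR=S

t=2: phase=(4,12,8,0) vs β=11 → FL=S FR=W RL=S RR=S
t=10: phase=(12,4,0,8) vs β=11 → FL=W FR=S RL=S RR=S
t=13: phase=(15,7,3,11) vs β=11 → FL=W FR=S RL=S RR=W
t=14: phase=(0,8,4,12) vs β=11 → FL=S FR=S RL=S RR=W
t=15: phase=(1,9,5,13) vs β=11 → FL=S FR=S RL=S RR=W
t=19: phase=(5,13,9,1) vs β=11 → FL=S FR=W RL=S RR=S
t=22: phase=(8,0,12,4) vs β=11 → FL=S FR=S RL=W RR=S
t=27: phase=(13,5,1,9) vs β=11 → FL=W FR=S RL=S RR=S


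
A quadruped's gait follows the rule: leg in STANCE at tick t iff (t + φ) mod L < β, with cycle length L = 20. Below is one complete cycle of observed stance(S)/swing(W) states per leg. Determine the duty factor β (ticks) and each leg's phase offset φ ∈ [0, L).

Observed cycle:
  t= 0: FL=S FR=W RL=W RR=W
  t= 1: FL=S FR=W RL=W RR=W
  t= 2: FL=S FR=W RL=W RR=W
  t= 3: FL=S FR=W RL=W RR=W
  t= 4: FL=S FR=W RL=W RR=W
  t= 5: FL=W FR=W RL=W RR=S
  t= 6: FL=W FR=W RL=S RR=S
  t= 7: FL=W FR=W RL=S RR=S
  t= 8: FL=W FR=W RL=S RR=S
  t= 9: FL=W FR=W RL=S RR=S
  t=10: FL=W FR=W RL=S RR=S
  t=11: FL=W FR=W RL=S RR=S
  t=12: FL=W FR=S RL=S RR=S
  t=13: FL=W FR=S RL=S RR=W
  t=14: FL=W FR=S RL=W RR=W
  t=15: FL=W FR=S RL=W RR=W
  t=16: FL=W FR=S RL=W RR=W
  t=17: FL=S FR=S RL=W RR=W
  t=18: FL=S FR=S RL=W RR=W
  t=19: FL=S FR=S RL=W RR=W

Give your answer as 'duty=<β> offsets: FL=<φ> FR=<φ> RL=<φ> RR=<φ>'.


duty=8 offsets: FL=3 FR=8 RL=14 RR=15

duty β = stance ticks per leg = 8
FL: stance ticks = 8; W→S at t=17 → φ=3
FR: stance ticks = 8; W→S at t=12 → φ=8
RL: stance ticks = 8; W→S at t=6 → φ=14
RR: stance ticks = 8; W→S at t=5 → φ=15


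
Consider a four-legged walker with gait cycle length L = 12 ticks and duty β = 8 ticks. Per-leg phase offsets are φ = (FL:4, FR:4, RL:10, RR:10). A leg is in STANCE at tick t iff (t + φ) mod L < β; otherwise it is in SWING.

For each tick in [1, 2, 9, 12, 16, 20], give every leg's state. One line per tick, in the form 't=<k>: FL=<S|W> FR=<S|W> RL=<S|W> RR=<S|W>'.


t=1: FL=S FR=S RL=W RR=W
t=2: FL=S FR=S RL=S RR=S
t=9: FL=S FR=S RL=S RR=S
t=12: FL=S FR=S RL=W RR=W
t=16: FL=W FR=W RL=S RR=S
t=20: FL=S FR=S RL=S RR=S

t=1: phase=(5,5,11,11) vs β=8 → FL=S FR=S RL=W RR=W
t=2: phase=(6,6,0,0) vs β=8 → FL=S FR=S RL=S RR=S
t=9: phase=(1,1,7,7) vs β=8 → FL=S FR=S RL=S RR=S
t=12: phase=(4,4,10,10) vs β=8 → FL=S FR=S RL=W RR=W
t=16: phase=(8,8,2,2) vs β=8 → FL=W FR=W RL=S RR=S
t=20: phase=(0,0,6,6) vs β=8 → FL=S FR=S RL=S RR=S


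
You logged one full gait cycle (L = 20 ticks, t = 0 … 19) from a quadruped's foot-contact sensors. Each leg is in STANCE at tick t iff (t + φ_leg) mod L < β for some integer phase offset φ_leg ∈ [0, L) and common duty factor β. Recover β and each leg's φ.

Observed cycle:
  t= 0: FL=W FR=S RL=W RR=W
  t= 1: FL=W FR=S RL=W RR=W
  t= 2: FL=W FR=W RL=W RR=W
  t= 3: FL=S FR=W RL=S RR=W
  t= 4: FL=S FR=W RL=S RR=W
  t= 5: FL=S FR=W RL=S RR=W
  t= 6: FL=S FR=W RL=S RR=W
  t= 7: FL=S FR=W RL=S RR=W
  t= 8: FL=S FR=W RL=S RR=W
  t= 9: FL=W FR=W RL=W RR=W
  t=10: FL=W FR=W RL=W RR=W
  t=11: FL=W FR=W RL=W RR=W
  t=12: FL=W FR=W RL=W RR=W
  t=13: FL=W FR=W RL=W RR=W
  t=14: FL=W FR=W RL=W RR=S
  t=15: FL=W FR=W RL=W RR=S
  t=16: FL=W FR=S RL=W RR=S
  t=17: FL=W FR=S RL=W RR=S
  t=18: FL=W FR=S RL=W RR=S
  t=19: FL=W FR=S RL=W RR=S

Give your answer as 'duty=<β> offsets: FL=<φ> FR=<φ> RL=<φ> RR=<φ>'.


duty=6 offsets: FL=17 FR=4 RL=17 RR=6

duty β = stance ticks per leg = 6
FL: stance ticks = 6; W→S at t=3 → φ=17
FR: stance ticks = 6; W→S at t=16 → φ=4
RL: stance ticks = 6; W→S at t=3 → φ=17
RR: stance ticks = 6; W→S at t=14 → φ=6


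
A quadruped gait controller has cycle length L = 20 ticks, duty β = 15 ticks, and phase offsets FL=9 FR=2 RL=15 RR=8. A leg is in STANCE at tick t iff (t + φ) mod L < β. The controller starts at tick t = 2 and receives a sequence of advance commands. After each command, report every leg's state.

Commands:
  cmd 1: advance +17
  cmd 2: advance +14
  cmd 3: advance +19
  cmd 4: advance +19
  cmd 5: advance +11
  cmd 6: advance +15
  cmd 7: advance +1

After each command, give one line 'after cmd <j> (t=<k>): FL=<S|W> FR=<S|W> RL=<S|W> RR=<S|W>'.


after cmd 1 (t=19): FL=S FR=S RL=S RR=S
after cmd 2 (t=33): FL=S FR=W RL=S RR=S
after cmd 3 (t=52): FL=S FR=S RL=S RR=S
after cmd 4 (t=71): FL=S FR=S RL=S RR=W
after cmd 5 (t=82): FL=S FR=S RL=W RR=S
after cmd 6 (t=97): FL=S FR=W RL=S RR=S
after cmd 7 (t=98): FL=S FR=S RL=S RR=S

start t=2: FL=S FR=S RL=W RR=S
cmd 1: advance +17 → t=19, phase=(8,1,14,7) → FL=S FR=S RL=S RR=S
cmd 2: advance +14 → t=33, phase=(2,15,8,1) → FL=S FR=W RL=S RR=S
cmd 3: advance +19 → t=52, phase=(1,14,7,0) → FL=S FR=S RL=S RR=S
cmd 4: advance +19 → t=71, phase=(0,13,6,19) → FL=S FR=S RL=S RR=W
cmd 5: advance +11 → t=82, phase=(11,4,17,10) → FL=S FR=S RL=W RR=S
cmd 6: advance +15 → t=97, phase=(6,19,12,5) → FL=S FR=W RL=S RR=S
cmd 7: advance +1 → t=98, phase=(7,0,13,6) → FL=S FR=S RL=S RR=S


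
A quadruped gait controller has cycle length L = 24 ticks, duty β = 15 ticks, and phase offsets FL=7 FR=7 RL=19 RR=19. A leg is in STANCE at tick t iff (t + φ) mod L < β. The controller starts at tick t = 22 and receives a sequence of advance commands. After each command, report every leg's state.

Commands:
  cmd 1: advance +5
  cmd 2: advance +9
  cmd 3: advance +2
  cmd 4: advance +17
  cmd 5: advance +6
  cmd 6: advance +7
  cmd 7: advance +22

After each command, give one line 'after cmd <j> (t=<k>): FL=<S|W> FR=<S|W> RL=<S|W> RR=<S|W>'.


start t=22: FL=S FR=S RL=W RR=W
cmd 1: advance +5 → t=27, phase=(10,10,22,22) → FL=S FR=S RL=W RR=W
cmd 2: advance +9 → t=36, phase=(19,19,7,7) → FL=W FR=W RL=S RR=S
cmd 3: advance +2 → t=38, phase=(21,21,9,9) → FL=W FR=W RL=S RR=S
cmd 4: advance +17 → t=55, phase=(14,14,2,2) → FL=S FR=S RL=S RR=S
cmd 5: advance +6 → t=61, phase=(20,20,8,8) → FL=W FR=W RL=S RR=S
cmd 6: advance +7 → t=68, phase=(3,3,15,15) → FL=S FR=S RL=W RR=W
cmd 7: advance +22 → t=90, phase=(1,1,13,13) → FL=S FR=S RL=S RR=S

after cmd 1 (t=27): FL=S FR=S RL=W RR=W
after cmd 2 (t=36): FL=W FR=W RL=S RR=S
after cmd 3 (t=38): FL=W FR=W RL=S RR=S
after cmd 4 (t=55): FL=S FR=S RL=S RR=S
after cmd 5 (t=61): FL=W FR=W RL=S RR=S
after cmd 6 (t=68): FL=S FR=S RL=W RR=W
after cmd 7 (t=90): FL=S FR=S RL=S RR=S


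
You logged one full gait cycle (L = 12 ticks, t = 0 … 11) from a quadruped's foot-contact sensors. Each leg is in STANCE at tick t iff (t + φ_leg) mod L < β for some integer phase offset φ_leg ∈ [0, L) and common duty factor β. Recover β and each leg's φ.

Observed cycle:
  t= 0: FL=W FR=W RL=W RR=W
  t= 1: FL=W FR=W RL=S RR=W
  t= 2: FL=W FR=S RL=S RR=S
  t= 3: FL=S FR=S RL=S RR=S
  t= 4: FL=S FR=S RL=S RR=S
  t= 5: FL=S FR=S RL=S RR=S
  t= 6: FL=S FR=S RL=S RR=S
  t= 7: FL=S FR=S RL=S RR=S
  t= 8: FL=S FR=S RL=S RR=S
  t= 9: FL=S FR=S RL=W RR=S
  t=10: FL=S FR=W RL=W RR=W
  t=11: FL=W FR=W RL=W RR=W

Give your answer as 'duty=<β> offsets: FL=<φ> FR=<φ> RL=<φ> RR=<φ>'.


duty β = stance ticks per leg = 8
FL: stance ticks = 8; W→S at t=3 → φ=9
FR: stance ticks = 8; W→S at t=2 → φ=10
RL: stance ticks = 8; W→S at t=1 → φ=11
RR: stance ticks = 8; W→S at t=2 → φ=10

duty=8 offsets: FL=9 FR=10 RL=11 RR=10


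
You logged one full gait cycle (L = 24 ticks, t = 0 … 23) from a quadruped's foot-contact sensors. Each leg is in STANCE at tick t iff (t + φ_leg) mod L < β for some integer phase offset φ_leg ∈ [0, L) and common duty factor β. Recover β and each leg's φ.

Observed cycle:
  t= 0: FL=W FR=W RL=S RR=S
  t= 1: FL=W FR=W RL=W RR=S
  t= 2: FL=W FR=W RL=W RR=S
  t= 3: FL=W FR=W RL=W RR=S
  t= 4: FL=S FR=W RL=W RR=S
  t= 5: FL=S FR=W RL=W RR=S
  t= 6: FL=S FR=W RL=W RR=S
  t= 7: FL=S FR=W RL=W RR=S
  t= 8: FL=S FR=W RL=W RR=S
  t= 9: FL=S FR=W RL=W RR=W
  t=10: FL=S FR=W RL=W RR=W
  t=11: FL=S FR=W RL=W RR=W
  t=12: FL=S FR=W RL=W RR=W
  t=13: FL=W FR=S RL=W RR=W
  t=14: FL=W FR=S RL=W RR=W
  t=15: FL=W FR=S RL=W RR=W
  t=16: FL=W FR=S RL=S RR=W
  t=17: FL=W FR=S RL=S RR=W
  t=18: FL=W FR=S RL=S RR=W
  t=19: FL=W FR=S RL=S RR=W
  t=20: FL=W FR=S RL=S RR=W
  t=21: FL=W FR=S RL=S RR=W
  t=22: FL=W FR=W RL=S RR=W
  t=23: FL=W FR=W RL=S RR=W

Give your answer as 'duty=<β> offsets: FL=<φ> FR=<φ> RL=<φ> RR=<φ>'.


duty β = stance ticks per leg = 9
FL: stance ticks = 9; W→S at t=4 → φ=20
FR: stance ticks = 9; W→S at t=13 → φ=11
RL: stance ticks = 9; W→S at t=16 → φ=8
RR: stance ticks = 9; W→S at t=0 → φ=0

duty=9 offsets: FL=20 FR=11 RL=8 RR=0


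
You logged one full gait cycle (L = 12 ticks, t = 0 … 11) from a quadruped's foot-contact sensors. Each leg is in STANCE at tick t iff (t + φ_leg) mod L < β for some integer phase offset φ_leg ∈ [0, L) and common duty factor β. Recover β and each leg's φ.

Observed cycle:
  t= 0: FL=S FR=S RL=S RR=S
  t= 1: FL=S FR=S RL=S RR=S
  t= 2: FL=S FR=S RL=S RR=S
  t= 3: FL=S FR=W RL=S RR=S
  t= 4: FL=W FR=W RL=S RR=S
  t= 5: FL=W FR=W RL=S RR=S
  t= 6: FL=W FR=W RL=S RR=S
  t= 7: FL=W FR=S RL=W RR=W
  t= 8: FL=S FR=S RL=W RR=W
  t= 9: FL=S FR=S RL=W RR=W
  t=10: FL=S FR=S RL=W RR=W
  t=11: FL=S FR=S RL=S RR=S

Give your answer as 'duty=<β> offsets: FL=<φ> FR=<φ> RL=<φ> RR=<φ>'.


duty β = stance ticks per leg = 8
FL: stance ticks = 8; W→S at t=8 → φ=4
FR: stance ticks = 8; W→S at t=7 → φ=5
RL: stance ticks = 8; W→S at t=11 → φ=1
RR: stance ticks = 8; W→S at t=11 → φ=1

duty=8 offsets: FL=4 FR=5 RL=1 RR=1


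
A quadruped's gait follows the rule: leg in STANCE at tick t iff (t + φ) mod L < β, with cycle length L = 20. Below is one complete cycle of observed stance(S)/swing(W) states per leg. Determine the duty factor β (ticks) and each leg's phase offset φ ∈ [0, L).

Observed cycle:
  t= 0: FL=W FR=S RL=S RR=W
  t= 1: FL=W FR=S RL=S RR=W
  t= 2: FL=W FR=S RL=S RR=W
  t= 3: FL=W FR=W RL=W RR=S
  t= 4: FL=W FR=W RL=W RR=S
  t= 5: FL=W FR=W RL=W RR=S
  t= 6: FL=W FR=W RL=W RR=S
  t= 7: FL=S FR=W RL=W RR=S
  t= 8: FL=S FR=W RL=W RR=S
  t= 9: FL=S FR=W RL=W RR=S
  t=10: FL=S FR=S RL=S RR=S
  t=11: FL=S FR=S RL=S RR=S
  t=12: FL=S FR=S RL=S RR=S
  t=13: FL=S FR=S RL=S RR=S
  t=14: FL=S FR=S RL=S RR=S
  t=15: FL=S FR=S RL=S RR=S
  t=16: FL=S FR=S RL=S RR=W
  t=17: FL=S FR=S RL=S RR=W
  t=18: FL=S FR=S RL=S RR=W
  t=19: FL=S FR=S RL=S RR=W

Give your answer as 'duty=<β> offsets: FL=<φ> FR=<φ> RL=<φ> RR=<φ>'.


duty=13 offsets: FL=13 FR=10 RL=10 RR=17

duty β = stance ticks per leg = 13
FL: stance ticks = 13; W→S at t=7 → φ=13
FR: stance ticks = 13; W→S at t=10 → φ=10
RL: stance ticks = 13; W→S at t=10 → φ=10
RR: stance ticks = 13; W→S at t=3 → φ=17


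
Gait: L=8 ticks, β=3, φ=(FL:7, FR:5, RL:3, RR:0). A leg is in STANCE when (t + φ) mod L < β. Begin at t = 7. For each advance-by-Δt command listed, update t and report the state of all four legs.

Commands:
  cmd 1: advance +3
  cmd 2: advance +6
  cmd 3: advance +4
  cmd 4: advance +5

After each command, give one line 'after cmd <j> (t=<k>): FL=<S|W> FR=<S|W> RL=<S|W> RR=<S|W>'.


after cmd 1 (t=10): FL=S FR=W RL=W RR=S
after cmd 2 (t=16): FL=W FR=W RL=W RR=S
after cmd 3 (t=20): FL=W FR=S RL=W RR=W
after cmd 4 (t=25): FL=S FR=W RL=W RR=S

start t=7: FL=W FR=W RL=S RR=W
cmd 1: advance +3 → t=10, phase=(1,7,5,2) → FL=S FR=W RL=W RR=S
cmd 2: advance +6 → t=16, phase=(7,5,3,0) → FL=W FR=W RL=W RR=S
cmd 3: advance +4 → t=20, phase=(3,1,7,4) → FL=W FR=S RL=W RR=W
cmd 4: advance +5 → t=25, phase=(0,6,4,1) → FL=S FR=W RL=W RR=S


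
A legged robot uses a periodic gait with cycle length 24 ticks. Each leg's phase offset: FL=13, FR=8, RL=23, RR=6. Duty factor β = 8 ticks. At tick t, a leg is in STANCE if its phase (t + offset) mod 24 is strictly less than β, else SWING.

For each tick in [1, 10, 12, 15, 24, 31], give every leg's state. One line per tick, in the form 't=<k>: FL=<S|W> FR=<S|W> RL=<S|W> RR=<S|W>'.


t=1: phase=(14,9,0,7) vs β=8 → FL=W FR=W RL=S RR=S
t=10: phase=(23,18,9,16) vs β=8 → FL=W FR=W RL=W RR=W
t=12: phase=(1,20,11,18) vs β=8 → FL=S FR=W RL=W RR=W
t=15: phase=(4,23,14,21) vs β=8 → FL=S FR=W RL=W RR=W
t=24: phase=(13,8,23,6) vs β=8 → FL=W FR=W RL=W RR=S
t=31: phase=(20,15,6,13) vs β=8 → FL=W FR=W RL=S RR=W

t=1: FL=W FR=W RL=S RR=S
t=10: FL=W FR=W RL=W RR=W
t=12: FL=S FR=W RL=W RR=W
t=15: FL=S FR=W RL=W RR=W
t=24: FL=W FR=W RL=W RR=S
t=31: FL=W FR=W RL=S RR=W


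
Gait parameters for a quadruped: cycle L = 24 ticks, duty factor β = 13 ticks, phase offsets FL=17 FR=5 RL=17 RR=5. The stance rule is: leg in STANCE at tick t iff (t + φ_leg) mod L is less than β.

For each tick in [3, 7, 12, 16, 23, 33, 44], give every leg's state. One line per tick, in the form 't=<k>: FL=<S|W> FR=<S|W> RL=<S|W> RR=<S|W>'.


t=3: phase=(20,8,20,8) vs β=13 → FL=W FR=S RL=W RR=S
t=7: phase=(0,12,0,12) vs β=13 → FL=S FR=S RL=S RR=S
t=12: phase=(5,17,5,17) vs β=13 → FL=S FR=W RL=S RR=W
t=16: phase=(9,21,9,21) vs β=13 → FL=S FR=W RL=S RR=W
t=23: phase=(16,4,16,4) vs β=13 → FL=W FR=S RL=W RR=S
t=33: phase=(2,14,2,14) vs β=13 → FL=S FR=W RL=S RR=W
t=44: phase=(13,1,13,1) vs β=13 → FL=W FR=S RL=W RR=S

t=3: FL=W FR=S RL=W RR=S
t=7: FL=S FR=S RL=S RR=S
t=12: FL=S FR=W RL=S RR=W
t=16: FL=S FR=W RL=S RR=W
t=23: FL=W FR=S RL=W RR=S
t=33: FL=S FR=W RL=S RR=W
t=44: FL=W FR=S RL=W RR=S


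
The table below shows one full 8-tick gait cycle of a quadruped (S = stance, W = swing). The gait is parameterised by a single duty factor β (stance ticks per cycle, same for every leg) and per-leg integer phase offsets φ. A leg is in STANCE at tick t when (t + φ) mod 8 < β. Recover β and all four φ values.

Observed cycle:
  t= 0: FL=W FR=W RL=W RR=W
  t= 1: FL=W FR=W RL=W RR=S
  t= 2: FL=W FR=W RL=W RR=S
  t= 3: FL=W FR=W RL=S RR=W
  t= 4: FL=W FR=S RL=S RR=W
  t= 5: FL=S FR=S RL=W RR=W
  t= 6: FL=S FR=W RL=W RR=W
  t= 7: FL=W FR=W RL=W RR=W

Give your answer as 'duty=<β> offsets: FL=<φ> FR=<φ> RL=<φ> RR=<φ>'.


duty=2 offsets: FL=3 FR=4 RL=5 RR=7

duty β = stance ticks per leg = 2
FL: stance ticks = 2; W→S at t=5 → φ=3
FR: stance ticks = 2; W→S at t=4 → φ=4
RL: stance ticks = 2; W→S at t=3 → φ=5
RR: stance ticks = 2; W→S at t=1 → φ=7


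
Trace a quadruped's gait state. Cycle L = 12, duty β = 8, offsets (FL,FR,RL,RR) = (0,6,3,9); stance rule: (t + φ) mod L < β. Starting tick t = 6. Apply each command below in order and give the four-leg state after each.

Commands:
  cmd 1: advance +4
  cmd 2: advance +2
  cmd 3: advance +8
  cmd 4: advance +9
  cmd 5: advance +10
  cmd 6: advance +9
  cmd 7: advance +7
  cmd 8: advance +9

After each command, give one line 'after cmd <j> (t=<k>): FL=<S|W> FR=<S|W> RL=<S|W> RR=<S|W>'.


after cmd 1 (t=10): FL=W FR=S RL=S RR=S
after cmd 2 (t=12): FL=S FR=S RL=S RR=W
after cmd 3 (t=20): FL=W FR=S RL=W RR=S
after cmd 4 (t=29): FL=S FR=W RL=W RR=S
after cmd 5 (t=39): FL=S FR=W RL=S RR=S
after cmd 6 (t=48): FL=S FR=S RL=S RR=W
after cmd 7 (t=55): FL=S FR=S RL=W RR=S
after cmd 8 (t=64): FL=S FR=W RL=S RR=S

start t=6: FL=S FR=S RL=W RR=S
cmd 1: advance +4 → t=10, phase=(10,4,1,7) → FL=W FR=S RL=S RR=S
cmd 2: advance +2 → t=12, phase=(0,6,3,9) → FL=S FR=S RL=S RR=W
cmd 3: advance +8 → t=20, phase=(8,2,11,5) → FL=W FR=S RL=W RR=S
cmd 4: advance +9 → t=29, phase=(5,11,8,2) → FL=S FR=W RL=W RR=S
cmd 5: advance +10 → t=39, phase=(3,9,6,0) → FL=S FR=W RL=S RR=S
cmd 6: advance +9 → t=48, phase=(0,6,3,9) → FL=S FR=S RL=S RR=W
cmd 7: advance +7 → t=55, phase=(7,1,10,4) → FL=S FR=S RL=W RR=S
cmd 8: advance +9 → t=64, phase=(4,10,7,1) → FL=S FR=W RL=S RR=S


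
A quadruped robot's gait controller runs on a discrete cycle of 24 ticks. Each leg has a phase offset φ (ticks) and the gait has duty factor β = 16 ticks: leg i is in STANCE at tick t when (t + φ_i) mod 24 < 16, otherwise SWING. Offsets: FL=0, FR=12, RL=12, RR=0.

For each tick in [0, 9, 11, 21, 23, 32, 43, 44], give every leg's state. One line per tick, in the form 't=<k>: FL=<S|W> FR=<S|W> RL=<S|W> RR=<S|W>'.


t=0: FL=S FR=S RL=S RR=S
t=9: FL=S FR=W RL=W RR=S
t=11: FL=S FR=W RL=W RR=S
t=21: FL=W FR=S RL=S RR=W
t=23: FL=W FR=S RL=S RR=W
t=32: FL=S FR=W RL=W RR=S
t=43: FL=W FR=S RL=S RR=W
t=44: FL=W FR=S RL=S RR=W

t=0: phase=(0,12,12,0) vs β=16 → FL=S FR=S RL=S RR=S
t=9: phase=(9,21,21,9) vs β=16 → FL=S FR=W RL=W RR=S
t=11: phase=(11,23,23,11) vs β=16 → FL=S FR=W RL=W RR=S
t=21: phase=(21,9,9,21) vs β=16 → FL=W FR=S RL=S RR=W
t=23: phase=(23,11,11,23) vs β=16 → FL=W FR=S RL=S RR=W
t=32: phase=(8,20,20,8) vs β=16 → FL=S FR=W RL=W RR=S
t=43: phase=(19,7,7,19) vs β=16 → FL=W FR=S RL=S RR=W
t=44: phase=(20,8,8,20) vs β=16 → FL=W FR=S RL=S RR=W


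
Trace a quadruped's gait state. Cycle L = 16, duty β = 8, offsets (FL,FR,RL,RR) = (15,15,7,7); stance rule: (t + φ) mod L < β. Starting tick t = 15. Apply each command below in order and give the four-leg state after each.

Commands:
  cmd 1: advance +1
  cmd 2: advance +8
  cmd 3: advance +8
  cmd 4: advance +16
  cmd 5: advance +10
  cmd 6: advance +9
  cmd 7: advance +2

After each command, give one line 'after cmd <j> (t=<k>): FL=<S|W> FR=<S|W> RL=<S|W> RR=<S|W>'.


start t=15: FL=W FR=W RL=S RR=S
cmd 1: advance +1 → t=16, phase=(15,15,7,7) → FL=W FR=W RL=S RR=S
cmd 2: advance +8 → t=24, phase=(7,7,15,15) → FL=S FR=S RL=W RR=W
cmd 3: advance +8 → t=32, phase=(15,15,7,7) → FL=W FR=W RL=S RR=S
cmd 4: advance +16 → t=48, phase=(15,15,7,7) → FL=W FR=W RL=S RR=S
cmd 5: advance +10 → t=58, phase=(9,9,1,1) → FL=W FR=W RL=S RR=S
cmd 6: advance +9 → t=67, phase=(2,2,10,10) → FL=S FR=S RL=W RR=W
cmd 7: advance +2 → t=69, phase=(4,4,12,12) → FL=S FR=S RL=W RR=W

after cmd 1 (t=16): FL=W FR=W RL=S RR=S
after cmd 2 (t=24): FL=S FR=S RL=W RR=W
after cmd 3 (t=32): FL=W FR=W RL=S RR=S
after cmd 4 (t=48): FL=W FR=W RL=S RR=S
after cmd 5 (t=58): FL=W FR=W RL=S RR=S
after cmd 6 (t=67): FL=S FR=S RL=W RR=W
after cmd 7 (t=69): FL=S FR=S RL=W RR=W


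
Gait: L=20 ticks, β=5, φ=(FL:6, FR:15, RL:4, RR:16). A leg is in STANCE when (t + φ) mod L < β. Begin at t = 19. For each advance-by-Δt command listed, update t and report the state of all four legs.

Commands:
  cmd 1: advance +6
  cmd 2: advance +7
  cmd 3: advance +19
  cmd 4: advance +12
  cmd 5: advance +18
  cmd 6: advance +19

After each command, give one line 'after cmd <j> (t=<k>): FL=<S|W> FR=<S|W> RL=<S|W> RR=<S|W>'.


after cmd 1 (t=25): FL=W FR=S RL=W RR=S
after cmd 2 (t=32): FL=W FR=W RL=W RR=W
after cmd 3 (t=51): FL=W FR=W RL=W RR=W
after cmd 4 (t=63): FL=W FR=W RL=W RR=W
after cmd 5 (t=81): FL=W FR=W RL=W RR=W
after cmd 6 (t=100): FL=W FR=W RL=S RR=W

start t=19: FL=W FR=W RL=S RR=W
cmd 1: advance +6 → t=25, phase=(11,0,9,1) → FL=W FR=S RL=W RR=S
cmd 2: advance +7 → t=32, phase=(18,7,16,8) → FL=W FR=W RL=W RR=W
cmd 3: advance +19 → t=51, phase=(17,6,15,7) → FL=W FR=W RL=W RR=W
cmd 4: advance +12 → t=63, phase=(9,18,7,19) → FL=W FR=W RL=W RR=W
cmd 5: advance +18 → t=81, phase=(7,16,5,17) → FL=W FR=W RL=W RR=W
cmd 6: advance +19 → t=100, phase=(6,15,4,16) → FL=W FR=W RL=S RR=W


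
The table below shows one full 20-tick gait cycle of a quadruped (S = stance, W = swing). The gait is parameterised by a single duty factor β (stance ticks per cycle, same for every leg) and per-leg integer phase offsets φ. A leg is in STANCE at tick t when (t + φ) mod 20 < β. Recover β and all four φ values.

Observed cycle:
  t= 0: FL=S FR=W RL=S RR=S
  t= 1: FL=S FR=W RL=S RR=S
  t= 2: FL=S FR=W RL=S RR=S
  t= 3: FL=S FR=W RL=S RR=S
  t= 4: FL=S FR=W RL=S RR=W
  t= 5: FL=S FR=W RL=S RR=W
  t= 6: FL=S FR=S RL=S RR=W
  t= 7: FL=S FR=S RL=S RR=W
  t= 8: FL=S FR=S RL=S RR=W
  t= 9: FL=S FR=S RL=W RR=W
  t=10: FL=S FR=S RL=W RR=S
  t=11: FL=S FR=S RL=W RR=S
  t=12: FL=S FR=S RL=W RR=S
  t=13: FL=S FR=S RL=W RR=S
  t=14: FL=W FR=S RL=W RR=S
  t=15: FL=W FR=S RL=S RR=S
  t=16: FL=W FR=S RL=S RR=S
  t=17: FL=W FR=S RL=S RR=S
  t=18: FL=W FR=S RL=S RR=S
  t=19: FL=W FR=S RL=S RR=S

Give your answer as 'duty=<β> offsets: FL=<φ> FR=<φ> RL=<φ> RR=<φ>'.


duty=14 offsets: FL=0 FR=14 RL=5 RR=10

duty β = stance ticks per leg = 14
FL: stance ticks = 14; W→S at t=0 → φ=0
FR: stance ticks = 14; W→S at t=6 → φ=14
RL: stance ticks = 14; W→S at t=15 → φ=5
RR: stance ticks = 14; W→S at t=10 → φ=10


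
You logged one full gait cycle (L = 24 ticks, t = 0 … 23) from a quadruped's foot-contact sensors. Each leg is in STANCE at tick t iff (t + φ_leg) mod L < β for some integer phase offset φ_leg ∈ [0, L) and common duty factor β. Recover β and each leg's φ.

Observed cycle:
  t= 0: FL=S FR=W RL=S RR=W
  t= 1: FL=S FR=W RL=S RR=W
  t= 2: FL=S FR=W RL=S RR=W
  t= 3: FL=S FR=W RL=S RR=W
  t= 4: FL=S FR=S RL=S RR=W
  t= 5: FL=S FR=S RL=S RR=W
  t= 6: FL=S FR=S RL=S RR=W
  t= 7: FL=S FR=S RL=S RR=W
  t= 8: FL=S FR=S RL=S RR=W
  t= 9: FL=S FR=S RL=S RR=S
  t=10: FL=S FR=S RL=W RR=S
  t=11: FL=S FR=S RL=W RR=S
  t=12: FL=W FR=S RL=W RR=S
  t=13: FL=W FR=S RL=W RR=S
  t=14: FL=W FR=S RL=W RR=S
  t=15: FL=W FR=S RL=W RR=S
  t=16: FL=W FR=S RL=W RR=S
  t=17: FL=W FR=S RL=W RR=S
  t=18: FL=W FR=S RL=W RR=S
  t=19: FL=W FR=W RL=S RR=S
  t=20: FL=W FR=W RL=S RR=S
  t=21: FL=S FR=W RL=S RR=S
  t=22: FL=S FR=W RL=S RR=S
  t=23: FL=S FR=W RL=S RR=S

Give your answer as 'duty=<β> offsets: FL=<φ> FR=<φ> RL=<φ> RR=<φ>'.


duty β = stance ticks per leg = 15
FL: stance ticks = 15; W→S at t=21 → φ=3
FR: stance ticks = 15; W→S at t=4 → φ=20
RL: stance ticks = 15; W→S at t=19 → φ=5
RR: stance ticks = 15; W→S at t=9 → φ=15

duty=15 offsets: FL=3 FR=20 RL=5 RR=15


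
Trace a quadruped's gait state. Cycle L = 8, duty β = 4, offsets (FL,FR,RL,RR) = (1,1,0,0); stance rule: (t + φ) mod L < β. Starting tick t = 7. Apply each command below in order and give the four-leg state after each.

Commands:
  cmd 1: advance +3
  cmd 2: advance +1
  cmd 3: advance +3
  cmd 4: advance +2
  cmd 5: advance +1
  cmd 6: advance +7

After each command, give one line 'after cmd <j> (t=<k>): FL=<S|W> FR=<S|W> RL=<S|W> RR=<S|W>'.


after cmd 1 (t=10): FL=S FR=S RL=S RR=S
after cmd 2 (t=11): FL=W FR=W RL=S RR=S
after cmd 3 (t=14): FL=W FR=W RL=W RR=W
after cmd 4 (t=16): FL=S FR=S RL=S RR=S
after cmd 5 (t=17): FL=S FR=S RL=S RR=S
after cmd 6 (t=24): FL=S FR=S RL=S RR=S

start t=7: FL=S FR=S RL=W RR=W
cmd 1: advance +3 → t=10, phase=(3,3,2,2) → FL=S FR=S RL=S RR=S
cmd 2: advance +1 → t=11, phase=(4,4,3,3) → FL=W FR=W RL=S RR=S
cmd 3: advance +3 → t=14, phase=(7,7,6,6) → FL=W FR=W RL=W RR=W
cmd 4: advance +2 → t=16, phase=(1,1,0,0) → FL=S FR=S RL=S RR=S
cmd 5: advance +1 → t=17, phase=(2,2,1,1) → FL=S FR=S RL=S RR=S
cmd 6: advance +7 → t=24, phase=(1,1,0,0) → FL=S FR=S RL=S RR=S


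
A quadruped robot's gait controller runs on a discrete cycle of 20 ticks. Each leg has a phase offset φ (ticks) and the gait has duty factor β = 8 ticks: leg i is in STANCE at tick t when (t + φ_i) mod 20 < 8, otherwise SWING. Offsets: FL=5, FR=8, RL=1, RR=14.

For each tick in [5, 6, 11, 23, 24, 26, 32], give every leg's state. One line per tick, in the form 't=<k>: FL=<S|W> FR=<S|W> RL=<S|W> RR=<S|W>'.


t=5: FL=W FR=W RL=S RR=W
t=6: FL=W FR=W RL=S RR=S
t=11: FL=W FR=W RL=W RR=S
t=23: FL=W FR=W RL=S RR=W
t=24: FL=W FR=W RL=S RR=W
t=26: FL=W FR=W RL=S RR=S
t=32: FL=W FR=S RL=W RR=S

t=5: phase=(10,13,6,19) vs β=8 → FL=W FR=W RL=S RR=W
t=6: phase=(11,14,7,0) vs β=8 → FL=W FR=W RL=S RR=S
t=11: phase=(16,19,12,5) vs β=8 → FL=W FR=W RL=W RR=S
t=23: phase=(8,11,4,17) vs β=8 → FL=W FR=W RL=S RR=W
t=24: phase=(9,12,5,18) vs β=8 → FL=W FR=W RL=S RR=W
t=26: phase=(11,14,7,0) vs β=8 → FL=W FR=W RL=S RR=S
t=32: phase=(17,0,13,6) vs β=8 → FL=W FR=S RL=W RR=S


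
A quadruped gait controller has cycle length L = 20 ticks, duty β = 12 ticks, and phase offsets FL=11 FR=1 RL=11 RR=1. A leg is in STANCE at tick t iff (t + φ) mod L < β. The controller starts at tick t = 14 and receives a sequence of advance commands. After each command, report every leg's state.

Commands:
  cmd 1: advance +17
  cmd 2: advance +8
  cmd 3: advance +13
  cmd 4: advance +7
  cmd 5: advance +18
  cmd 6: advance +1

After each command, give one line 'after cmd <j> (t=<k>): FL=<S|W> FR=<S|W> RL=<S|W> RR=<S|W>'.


after cmd 1 (t=31): FL=S FR=W RL=S RR=W
after cmd 2 (t=39): FL=S FR=S RL=S RR=S
after cmd 3 (t=52): FL=S FR=W RL=S RR=W
after cmd 4 (t=59): FL=S FR=S RL=S RR=S
after cmd 5 (t=77): FL=S FR=W RL=S RR=W
after cmd 6 (t=78): FL=S FR=W RL=S RR=W

start t=14: FL=S FR=W RL=S RR=W
cmd 1: advance +17 → t=31, phase=(2,12,2,12) → FL=S FR=W RL=S RR=W
cmd 2: advance +8 → t=39, phase=(10,0,10,0) → FL=S FR=S RL=S RR=S
cmd 3: advance +13 → t=52, phase=(3,13,3,13) → FL=S FR=W RL=S RR=W
cmd 4: advance +7 → t=59, phase=(10,0,10,0) → FL=S FR=S RL=S RR=S
cmd 5: advance +18 → t=77, phase=(8,18,8,18) → FL=S FR=W RL=S RR=W
cmd 6: advance +1 → t=78, phase=(9,19,9,19) → FL=S FR=W RL=S RR=W


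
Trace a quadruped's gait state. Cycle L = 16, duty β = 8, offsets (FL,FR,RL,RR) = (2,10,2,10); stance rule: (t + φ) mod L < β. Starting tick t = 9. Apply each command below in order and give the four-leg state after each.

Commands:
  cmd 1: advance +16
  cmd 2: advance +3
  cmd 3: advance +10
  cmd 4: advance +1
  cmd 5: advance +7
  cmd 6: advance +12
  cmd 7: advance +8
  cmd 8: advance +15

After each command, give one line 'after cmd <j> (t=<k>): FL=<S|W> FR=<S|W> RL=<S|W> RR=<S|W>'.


after cmd 1 (t=25): FL=W FR=S RL=W RR=S
after cmd 2 (t=28): FL=W FR=S RL=W RR=S
after cmd 3 (t=38): FL=W FR=S RL=W RR=S
after cmd 4 (t=39): FL=W FR=S RL=W RR=S
after cmd 5 (t=46): FL=S FR=W RL=S RR=W
after cmd 6 (t=58): FL=W FR=S RL=W RR=S
after cmd 7 (t=66): FL=S FR=W RL=S RR=W
after cmd 8 (t=81): FL=S FR=W RL=S RR=W

start t=9: FL=W FR=S RL=W RR=S
cmd 1: advance +16 → t=25, phase=(11,3,11,3) → FL=W FR=S RL=W RR=S
cmd 2: advance +3 → t=28, phase=(14,6,14,6) → FL=W FR=S RL=W RR=S
cmd 3: advance +10 → t=38, phase=(8,0,8,0) → FL=W FR=S RL=W RR=S
cmd 4: advance +1 → t=39, phase=(9,1,9,1) → FL=W FR=S RL=W RR=S
cmd 5: advance +7 → t=46, phase=(0,8,0,8) → FL=S FR=W RL=S RR=W
cmd 6: advance +12 → t=58, phase=(12,4,12,4) → FL=W FR=S RL=W RR=S
cmd 7: advance +8 → t=66, phase=(4,12,4,12) → FL=S FR=W RL=S RR=W
cmd 8: advance +15 → t=81, phase=(3,11,3,11) → FL=S FR=W RL=S RR=W


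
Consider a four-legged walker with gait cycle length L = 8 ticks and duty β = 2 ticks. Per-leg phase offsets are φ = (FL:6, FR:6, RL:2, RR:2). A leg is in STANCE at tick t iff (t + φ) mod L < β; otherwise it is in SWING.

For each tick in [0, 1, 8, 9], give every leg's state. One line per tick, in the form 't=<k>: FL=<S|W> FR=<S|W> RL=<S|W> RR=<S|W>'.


t=0: FL=W FR=W RL=W RR=W
t=1: FL=W FR=W RL=W RR=W
t=8: FL=W FR=W RL=W RR=W
t=9: FL=W FR=W RL=W RR=W

t=0: phase=(6,6,2,2) vs β=2 → FL=W FR=W RL=W RR=W
t=1: phase=(7,7,3,3) vs β=2 → FL=W FR=W RL=W RR=W
t=8: phase=(6,6,2,2) vs β=2 → FL=W FR=W RL=W RR=W
t=9: phase=(7,7,3,3) vs β=2 → FL=W FR=W RL=W RR=W


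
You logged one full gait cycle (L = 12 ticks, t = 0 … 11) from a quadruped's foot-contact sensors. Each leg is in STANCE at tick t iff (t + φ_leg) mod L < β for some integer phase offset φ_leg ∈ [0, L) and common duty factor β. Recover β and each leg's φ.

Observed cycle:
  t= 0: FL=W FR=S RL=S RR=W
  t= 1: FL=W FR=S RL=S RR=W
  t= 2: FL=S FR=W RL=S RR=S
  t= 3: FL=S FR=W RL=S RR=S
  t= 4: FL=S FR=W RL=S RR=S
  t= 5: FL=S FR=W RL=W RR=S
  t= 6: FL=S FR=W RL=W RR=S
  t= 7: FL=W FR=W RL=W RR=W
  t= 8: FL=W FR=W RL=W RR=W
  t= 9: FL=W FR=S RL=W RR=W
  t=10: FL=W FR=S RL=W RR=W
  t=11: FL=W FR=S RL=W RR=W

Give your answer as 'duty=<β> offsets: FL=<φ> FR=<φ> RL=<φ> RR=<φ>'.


duty=5 offsets: FL=10 FR=3 RL=0 RR=10

duty β = stance ticks per leg = 5
FL: stance ticks = 5; W→S at t=2 → φ=10
FR: stance ticks = 5; W→S at t=9 → φ=3
RL: stance ticks = 5; W→S at t=0 → φ=0
RR: stance ticks = 5; W→S at t=2 → φ=10


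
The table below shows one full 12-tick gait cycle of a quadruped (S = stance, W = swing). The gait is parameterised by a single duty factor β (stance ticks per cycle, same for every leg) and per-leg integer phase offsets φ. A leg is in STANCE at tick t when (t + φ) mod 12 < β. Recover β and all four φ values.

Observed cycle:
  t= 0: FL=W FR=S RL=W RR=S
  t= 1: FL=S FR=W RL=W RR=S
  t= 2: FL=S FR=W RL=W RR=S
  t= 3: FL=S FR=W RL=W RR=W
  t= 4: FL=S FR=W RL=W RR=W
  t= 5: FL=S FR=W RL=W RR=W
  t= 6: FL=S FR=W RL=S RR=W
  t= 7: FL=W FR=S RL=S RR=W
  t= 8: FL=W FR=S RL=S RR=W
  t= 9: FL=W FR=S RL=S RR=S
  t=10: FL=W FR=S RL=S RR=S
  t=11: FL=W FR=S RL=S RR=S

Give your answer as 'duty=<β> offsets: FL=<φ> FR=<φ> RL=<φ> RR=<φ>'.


duty=6 offsets: FL=11 FR=5 RL=6 RR=3

duty β = stance ticks per leg = 6
FL: stance ticks = 6; W→S at t=1 → φ=11
FR: stance ticks = 6; W→S at t=7 → φ=5
RL: stance ticks = 6; W→S at t=6 → φ=6
RR: stance ticks = 6; W→S at t=9 → φ=3


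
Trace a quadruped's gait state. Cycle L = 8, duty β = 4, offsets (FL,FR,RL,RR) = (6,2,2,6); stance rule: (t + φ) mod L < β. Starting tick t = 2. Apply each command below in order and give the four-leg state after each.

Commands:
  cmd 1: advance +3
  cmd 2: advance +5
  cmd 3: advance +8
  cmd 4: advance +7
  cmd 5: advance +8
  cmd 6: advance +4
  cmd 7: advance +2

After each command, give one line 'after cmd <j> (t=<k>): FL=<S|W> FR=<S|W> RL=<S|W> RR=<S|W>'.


after cmd 1 (t=5): FL=S FR=W RL=W RR=S
after cmd 2 (t=10): FL=S FR=W RL=W RR=S
after cmd 3 (t=18): FL=S FR=W RL=W RR=S
after cmd 4 (t=25): FL=W FR=S RL=S RR=W
after cmd 5 (t=33): FL=W FR=S RL=S RR=W
after cmd 6 (t=37): FL=S FR=W RL=W RR=S
after cmd 7 (t=39): FL=W FR=S RL=S RR=W

start t=2: FL=S FR=W RL=W RR=S
cmd 1: advance +3 → t=5, phase=(3,7,7,3) → FL=S FR=W RL=W RR=S
cmd 2: advance +5 → t=10, phase=(0,4,4,0) → FL=S FR=W RL=W RR=S
cmd 3: advance +8 → t=18, phase=(0,4,4,0) → FL=S FR=W RL=W RR=S
cmd 4: advance +7 → t=25, phase=(7,3,3,7) → FL=W FR=S RL=S RR=W
cmd 5: advance +8 → t=33, phase=(7,3,3,7) → FL=W FR=S RL=S RR=W
cmd 6: advance +4 → t=37, phase=(3,7,7,3) → FL=S FR=W RL=W RR=S
cmd 7: advance +2 → t=39, phase=(5,1,1,5) → FL=W FR=S RL=S RR=W


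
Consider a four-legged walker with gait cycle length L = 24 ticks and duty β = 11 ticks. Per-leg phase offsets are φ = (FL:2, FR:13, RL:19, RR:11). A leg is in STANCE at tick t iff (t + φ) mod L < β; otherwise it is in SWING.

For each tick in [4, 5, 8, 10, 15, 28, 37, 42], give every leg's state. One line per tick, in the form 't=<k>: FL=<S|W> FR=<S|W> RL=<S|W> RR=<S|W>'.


t=4: FL=S FR=W RL=W RR=W
t=5: FL=S FR=W RL=S RR=W
t=8: FL=S FR=W RL=S RR=W
t=10: FL=W FR=W RL=S RR=W
t=15: FL=W FR=S RL=S RR=S
t=28: FL=S FR=W RL=W RR=W
t=37: FL=W FR=S RL=S RR=S
t=42: FL=W FR=S RL=W RR=S

t=4: phase=(6,17,23,15) vs β=11 → FL=S FR=W RL=W RR=W
t=5: phase=(7,18,0,16) vs β=11 → FL=S FR=W RL=S RR=W
t=8: phase=(10,21,3,19) vs β=11 → FL=S FR=W RL=S RR=W
t=10: phase=(12,23,5,21) vs β=11 → FL=W FR=W RL=S RR=W
t=15: phase=(17,4,10,2) vs β=11 → FL=W FR=S RL=S RR=S
t=28: phase=(6,17,23,15) vs β=11 → FL=S FR=W RL=W RR=W
t=37: phase=(15,2,8,0) vs β=11 → FL=W FR=S RL=S RR=S
t=42: phase=(20,7,13,5) vs β=11 → FL=W FR=S RL=W RR=S


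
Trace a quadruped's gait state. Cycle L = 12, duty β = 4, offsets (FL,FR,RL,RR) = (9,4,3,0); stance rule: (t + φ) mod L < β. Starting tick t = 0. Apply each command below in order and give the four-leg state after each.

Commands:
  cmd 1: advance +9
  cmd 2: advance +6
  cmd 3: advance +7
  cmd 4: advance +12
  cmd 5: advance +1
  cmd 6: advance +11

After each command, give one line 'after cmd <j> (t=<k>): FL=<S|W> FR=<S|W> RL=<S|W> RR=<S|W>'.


start t=0: FL=W FR=W RL=S RR=S
cmd 1: advance +9 → t=9, phase=(6,1,0,9) → FL=W FR=S RL=S RR=W
cmd 2: advance +6 → t=15, phase=(0,7,6,3) → FL=S FR=W RL=W RR=S
cmd 3: advance +7 → t=22, phase=(7,2,1,10) → FL=W FR=S RL=S RR=W
cmd 4: advance +12 → t=34, phase=(7,2,1,10) → FL=W FR=S RL=S RR=W
cmd 5: advance +1 → t=35, phase=(8,3,2,11) → FL=W FR=S RL=S RR=W
cmd 6: advance +11 → t=46, phase=(7,2,1,10) → FL=W FR=S RL=S RR=W

after cmd 1 (t=9): FL=W FR=S RL=S RR=W
after cmd 2 (t=15): FL=S FR=W RL=W RR=S
after cmd 3 (t=22): FL=W FR=S RL=S RR=W
after cmd 4 (t=34): FL=W FR=S RL=S RR=W
after cmd 5 (t=35): FL=W FR=S RL=S RR=W
after cmd 6 (t=46): FL=W FR=S RL=S RR=W


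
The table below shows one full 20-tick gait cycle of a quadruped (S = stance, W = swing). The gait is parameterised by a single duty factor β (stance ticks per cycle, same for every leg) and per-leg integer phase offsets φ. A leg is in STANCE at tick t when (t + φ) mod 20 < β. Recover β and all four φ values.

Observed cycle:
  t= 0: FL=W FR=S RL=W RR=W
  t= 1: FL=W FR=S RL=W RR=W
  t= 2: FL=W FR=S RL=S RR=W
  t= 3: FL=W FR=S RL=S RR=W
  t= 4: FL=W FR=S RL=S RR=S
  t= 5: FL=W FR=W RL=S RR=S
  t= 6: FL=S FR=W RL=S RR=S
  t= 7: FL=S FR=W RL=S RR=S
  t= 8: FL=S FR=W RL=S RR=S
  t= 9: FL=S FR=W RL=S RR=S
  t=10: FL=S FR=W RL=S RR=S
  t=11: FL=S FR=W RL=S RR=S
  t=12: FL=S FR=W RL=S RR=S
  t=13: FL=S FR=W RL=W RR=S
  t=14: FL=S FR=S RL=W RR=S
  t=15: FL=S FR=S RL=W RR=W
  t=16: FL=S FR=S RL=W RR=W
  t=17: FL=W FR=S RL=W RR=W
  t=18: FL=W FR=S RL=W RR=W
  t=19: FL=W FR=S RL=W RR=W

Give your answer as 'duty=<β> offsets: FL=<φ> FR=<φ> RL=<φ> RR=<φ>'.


duty=11 offsets: FL=14 FR=6 RL=18 RR=16

duty β = stance ticks per leg = 11
FL: stance ticks = 11; W→S at t=6 → φ=14
FR: stance ticks = 11; W→S at t=14 → φ=6
RL: stance ticks = 11; W→S at t=2 → φ=18
RR: stance ticks = 11; W→S at t=4 → φ=16
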